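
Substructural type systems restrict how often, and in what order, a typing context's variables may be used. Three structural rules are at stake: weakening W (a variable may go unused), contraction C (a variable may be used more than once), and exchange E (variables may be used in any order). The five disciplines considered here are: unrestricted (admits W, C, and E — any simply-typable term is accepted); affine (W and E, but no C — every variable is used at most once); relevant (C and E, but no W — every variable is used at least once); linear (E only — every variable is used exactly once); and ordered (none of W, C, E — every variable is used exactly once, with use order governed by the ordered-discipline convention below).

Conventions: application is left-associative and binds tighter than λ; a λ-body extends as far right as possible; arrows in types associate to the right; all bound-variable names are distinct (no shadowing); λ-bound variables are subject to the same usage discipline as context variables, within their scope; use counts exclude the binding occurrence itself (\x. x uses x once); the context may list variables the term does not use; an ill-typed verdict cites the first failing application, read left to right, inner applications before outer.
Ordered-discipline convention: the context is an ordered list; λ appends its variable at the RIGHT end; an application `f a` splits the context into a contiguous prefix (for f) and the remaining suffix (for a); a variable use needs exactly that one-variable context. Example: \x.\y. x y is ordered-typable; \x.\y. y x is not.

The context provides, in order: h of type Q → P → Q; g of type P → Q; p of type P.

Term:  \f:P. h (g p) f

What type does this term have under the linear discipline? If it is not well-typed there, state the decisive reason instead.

term : P → Q
use counts: h ×1, g ×1, p ×1, f [bound] ×1
uses in reading order: h, g, p, f
typing: the term checks, with type P → Q
summary: ordered ✓ · linear ✓ · affine ✓ · relevant ✓ · unrestricted ✓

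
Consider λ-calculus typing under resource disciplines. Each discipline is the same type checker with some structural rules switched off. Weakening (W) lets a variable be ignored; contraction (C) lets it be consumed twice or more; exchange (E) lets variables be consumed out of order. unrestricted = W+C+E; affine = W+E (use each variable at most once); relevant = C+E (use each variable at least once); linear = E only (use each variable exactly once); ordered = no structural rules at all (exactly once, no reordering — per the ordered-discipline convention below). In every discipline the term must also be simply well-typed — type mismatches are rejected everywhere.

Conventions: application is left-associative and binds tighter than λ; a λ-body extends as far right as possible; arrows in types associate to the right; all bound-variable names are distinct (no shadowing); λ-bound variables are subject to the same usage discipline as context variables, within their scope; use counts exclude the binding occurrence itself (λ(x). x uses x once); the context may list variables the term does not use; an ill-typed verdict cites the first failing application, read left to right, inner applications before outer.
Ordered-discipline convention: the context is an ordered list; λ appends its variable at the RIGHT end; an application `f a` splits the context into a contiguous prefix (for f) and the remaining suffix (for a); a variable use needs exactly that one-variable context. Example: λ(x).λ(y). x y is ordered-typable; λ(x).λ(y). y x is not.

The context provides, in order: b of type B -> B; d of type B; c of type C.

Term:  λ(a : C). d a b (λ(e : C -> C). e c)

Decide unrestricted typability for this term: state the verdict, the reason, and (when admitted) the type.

no — not simply typable
counts: b ×1, d ×1, c ×1, a (λ-bound) ×1, e (λ-bound) ×1
uses in reading order: d, a, b, e, c
typing: ill-typed: non-function type B applied to an argument
summary: ordered ✗, linear ✗, affine ✗, relevant ✗, unrestricted ✗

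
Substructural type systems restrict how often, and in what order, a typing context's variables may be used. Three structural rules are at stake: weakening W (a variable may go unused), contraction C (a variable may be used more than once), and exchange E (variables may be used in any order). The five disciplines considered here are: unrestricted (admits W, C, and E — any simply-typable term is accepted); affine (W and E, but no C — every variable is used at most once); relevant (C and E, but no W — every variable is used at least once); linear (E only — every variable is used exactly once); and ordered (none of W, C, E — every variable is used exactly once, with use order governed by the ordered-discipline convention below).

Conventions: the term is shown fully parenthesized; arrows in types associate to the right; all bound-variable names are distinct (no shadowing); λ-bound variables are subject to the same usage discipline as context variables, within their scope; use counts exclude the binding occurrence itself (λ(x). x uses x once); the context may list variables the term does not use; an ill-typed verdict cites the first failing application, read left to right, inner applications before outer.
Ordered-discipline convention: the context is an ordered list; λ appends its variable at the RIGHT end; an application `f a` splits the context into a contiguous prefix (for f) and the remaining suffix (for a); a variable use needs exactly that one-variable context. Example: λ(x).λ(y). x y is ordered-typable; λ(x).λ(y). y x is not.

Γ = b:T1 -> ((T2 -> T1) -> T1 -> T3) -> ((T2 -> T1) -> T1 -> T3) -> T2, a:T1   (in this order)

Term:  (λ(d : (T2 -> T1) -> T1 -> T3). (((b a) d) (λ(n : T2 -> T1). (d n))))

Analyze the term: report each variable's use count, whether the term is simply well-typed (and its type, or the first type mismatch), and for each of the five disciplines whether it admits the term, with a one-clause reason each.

usage: b: 1×; a: 1×; d [bound]: 2×; n [bound]: 1×
uses in reading order: b, a, d, d, n
typing: well-typed at ((T2 -> T1) -> T1 -> T3) -> T2
ordered: ✗ — d ×2 used more than once (contraction)
linear: ✗ — d ×2 used more than once (contraction)
affine: ✗ — d ×2 used more than once (contraction)
relevant: ✓ — none of b, a, d, n goes unused
unrestricted: ✓ — well-typed at ((T2 -> T1) -> T1 -> T3) -> T2; no restrictions here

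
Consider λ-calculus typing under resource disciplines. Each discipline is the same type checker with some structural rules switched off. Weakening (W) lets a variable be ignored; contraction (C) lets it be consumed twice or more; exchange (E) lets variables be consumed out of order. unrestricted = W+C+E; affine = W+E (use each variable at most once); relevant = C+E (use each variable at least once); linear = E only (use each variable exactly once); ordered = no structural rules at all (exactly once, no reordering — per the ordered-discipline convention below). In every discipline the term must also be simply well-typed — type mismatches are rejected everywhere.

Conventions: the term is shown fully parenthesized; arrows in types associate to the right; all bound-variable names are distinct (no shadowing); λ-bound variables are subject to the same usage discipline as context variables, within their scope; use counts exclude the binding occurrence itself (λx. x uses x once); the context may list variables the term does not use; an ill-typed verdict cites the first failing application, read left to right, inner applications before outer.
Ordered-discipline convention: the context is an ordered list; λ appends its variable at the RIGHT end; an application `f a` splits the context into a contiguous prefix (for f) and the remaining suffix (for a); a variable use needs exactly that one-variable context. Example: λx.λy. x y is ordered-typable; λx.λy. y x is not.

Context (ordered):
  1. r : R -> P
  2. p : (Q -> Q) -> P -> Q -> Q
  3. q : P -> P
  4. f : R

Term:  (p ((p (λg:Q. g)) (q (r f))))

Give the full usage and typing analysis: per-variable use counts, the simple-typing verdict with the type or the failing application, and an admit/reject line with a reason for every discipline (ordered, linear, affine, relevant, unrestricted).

counts: r: 1, p: 2, q: 1, f: 1, g (λ-bound): 1
use order (left to right): p, p, g, q, r, f
typing: the term checks, with type P -> Q -> Q
ordered ✗ (p ×2 used more than once (contraction))
linear ✗ (p ×2 used more than once (contraction))
affine ✗ (p ×2 used more than once (contraction))
relevant ✓ (r, p, q, f, g: all used, weakening unneeded)
unrestricted ✓ (well-typed at P -> Q -> Q; no restrictions here)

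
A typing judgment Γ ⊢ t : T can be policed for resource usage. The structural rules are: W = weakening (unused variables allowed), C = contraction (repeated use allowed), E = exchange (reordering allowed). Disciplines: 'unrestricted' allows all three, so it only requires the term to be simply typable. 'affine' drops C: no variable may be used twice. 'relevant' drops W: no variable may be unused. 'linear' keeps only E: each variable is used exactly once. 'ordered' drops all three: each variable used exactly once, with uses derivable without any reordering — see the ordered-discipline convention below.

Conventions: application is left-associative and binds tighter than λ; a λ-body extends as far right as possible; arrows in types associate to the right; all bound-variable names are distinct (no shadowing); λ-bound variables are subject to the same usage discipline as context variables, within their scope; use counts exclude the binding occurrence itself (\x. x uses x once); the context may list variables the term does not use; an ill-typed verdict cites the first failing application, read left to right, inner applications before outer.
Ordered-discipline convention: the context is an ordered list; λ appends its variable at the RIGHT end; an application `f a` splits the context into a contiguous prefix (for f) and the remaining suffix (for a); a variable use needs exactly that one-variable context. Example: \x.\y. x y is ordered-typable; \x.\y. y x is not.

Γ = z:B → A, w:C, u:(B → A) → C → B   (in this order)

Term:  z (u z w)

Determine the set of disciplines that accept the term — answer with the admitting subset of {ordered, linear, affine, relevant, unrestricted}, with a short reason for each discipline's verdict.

accepted by: relevant, unrestricted
use counts: z ×2; w ×1; u ×1
order of uses: z, u, z, w
typing: well-typed at A
ordered: ✗ — uses contraction: z ×2
linear: ✗ — uses contraction: z ×2
affine: ✗ — uses contraction: z ×2
relevant: ✓ — none of z, w, u goes unused
unrestricted: ✓ — well-typed at A; no restrictions here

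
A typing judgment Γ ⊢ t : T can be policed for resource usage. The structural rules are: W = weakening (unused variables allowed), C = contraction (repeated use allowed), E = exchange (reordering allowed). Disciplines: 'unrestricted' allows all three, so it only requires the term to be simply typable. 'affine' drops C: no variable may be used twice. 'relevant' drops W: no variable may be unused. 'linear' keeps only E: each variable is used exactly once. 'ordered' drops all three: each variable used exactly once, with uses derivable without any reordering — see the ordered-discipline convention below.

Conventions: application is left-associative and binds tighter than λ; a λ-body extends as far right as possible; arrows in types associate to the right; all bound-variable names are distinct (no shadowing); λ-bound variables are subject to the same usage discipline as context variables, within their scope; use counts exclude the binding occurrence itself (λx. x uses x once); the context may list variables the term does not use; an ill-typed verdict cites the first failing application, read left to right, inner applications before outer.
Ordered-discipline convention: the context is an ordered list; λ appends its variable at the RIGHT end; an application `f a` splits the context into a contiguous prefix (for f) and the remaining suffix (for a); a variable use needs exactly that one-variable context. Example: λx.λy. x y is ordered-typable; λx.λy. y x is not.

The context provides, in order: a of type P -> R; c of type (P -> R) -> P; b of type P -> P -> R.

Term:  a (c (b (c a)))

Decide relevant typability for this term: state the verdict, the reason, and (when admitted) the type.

yes — every one of a, c, b appears; term : R
use counts: a: 2×, c: 2×, b: 1×
use order (left to right): a, c, b, c, a
typing: ✓ — R
across the five disciplines: ordered ✗; linear ✗; affine ✗; relevant ✓; unrestricted ✓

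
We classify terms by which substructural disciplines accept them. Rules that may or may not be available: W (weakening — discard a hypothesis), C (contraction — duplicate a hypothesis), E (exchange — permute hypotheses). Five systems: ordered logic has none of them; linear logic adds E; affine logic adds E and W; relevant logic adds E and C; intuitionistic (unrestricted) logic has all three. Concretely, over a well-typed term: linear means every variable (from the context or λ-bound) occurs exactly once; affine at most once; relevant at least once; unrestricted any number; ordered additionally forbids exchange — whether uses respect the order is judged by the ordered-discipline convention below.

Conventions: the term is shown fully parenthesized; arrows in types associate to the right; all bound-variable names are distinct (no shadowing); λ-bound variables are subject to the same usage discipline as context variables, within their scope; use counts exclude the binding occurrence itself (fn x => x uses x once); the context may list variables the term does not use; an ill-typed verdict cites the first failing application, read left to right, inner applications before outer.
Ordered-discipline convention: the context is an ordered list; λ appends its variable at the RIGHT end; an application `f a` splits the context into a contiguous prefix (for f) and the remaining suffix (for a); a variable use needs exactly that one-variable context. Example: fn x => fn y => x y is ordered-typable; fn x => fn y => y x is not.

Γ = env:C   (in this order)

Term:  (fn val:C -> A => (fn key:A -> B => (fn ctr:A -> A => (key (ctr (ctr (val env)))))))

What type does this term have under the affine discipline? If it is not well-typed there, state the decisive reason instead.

not well-typed under affine — repeated use of ctr ×2
variable uses: env=1; val (bound)=1; key (bound)=1; ctr (bound)=2
left-to-right use order: key, ctr, ctr, val, env
typing: ✓ — (C -> A) -> (A -> B) -> (A -> A) -> B
across the five disciplines: ordered ✗; linear ✗; affine ✗; relevant ✓; unrestricted ✓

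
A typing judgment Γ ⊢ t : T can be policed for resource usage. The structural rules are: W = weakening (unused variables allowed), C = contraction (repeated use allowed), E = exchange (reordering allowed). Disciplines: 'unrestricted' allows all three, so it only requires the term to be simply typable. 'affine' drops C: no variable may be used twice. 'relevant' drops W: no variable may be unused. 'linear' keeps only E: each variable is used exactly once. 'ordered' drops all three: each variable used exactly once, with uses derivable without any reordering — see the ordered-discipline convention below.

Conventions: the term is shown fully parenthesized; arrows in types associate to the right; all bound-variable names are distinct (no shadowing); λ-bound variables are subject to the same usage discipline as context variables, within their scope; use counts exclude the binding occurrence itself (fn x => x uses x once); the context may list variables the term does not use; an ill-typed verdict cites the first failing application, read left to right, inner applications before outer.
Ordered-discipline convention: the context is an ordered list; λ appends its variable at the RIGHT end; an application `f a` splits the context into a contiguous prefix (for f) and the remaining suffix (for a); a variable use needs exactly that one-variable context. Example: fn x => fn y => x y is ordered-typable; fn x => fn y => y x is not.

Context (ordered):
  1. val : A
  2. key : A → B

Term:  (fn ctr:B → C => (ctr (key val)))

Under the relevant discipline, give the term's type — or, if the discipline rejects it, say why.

term : (B → C) → C
usage: val: 1; key: 1; ctr (λ-bound): 1
order of uses: ctr, key, val
typing: ✓ — (B → C) → C
across the five disciplines: ordered ✗ | linear ✓ | affine ✓ | relevant ✓ | unrestricted ✓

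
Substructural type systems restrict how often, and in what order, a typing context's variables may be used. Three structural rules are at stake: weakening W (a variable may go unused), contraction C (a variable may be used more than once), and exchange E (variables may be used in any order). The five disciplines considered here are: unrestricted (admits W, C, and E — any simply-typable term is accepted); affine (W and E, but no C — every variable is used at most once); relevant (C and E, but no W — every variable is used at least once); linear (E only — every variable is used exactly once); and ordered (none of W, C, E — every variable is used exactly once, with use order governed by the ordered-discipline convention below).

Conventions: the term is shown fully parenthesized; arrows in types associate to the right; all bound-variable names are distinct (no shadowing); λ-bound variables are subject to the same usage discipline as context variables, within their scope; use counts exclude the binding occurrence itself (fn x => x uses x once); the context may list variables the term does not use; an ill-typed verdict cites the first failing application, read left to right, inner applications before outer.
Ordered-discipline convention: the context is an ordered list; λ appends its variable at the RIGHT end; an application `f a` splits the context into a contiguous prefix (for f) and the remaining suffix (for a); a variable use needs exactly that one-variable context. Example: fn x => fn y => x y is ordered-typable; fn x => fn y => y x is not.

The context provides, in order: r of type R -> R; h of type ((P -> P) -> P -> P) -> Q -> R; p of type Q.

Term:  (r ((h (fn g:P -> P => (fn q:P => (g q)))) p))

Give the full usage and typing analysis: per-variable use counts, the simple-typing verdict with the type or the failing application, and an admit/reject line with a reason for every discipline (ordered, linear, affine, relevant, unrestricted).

counts: r: 1×; h: 1×; p: 1×; g (bound): 1×; q (bound): 1×
use order (left to right): r, h, g, q, p
typing: ✓ — R
ordered ✓ (one use each (r, h, p, g, q); ordered split holds)
linear ✓ (exactly-once usage across r, h, p, g, q)
affine ✓ (no duplicate uses among r, h, p, g, q)
relevant ✓ (at least one use each (r, h, p, g, q))
unrestricted ✓ (well-typed at R; no restrictions here)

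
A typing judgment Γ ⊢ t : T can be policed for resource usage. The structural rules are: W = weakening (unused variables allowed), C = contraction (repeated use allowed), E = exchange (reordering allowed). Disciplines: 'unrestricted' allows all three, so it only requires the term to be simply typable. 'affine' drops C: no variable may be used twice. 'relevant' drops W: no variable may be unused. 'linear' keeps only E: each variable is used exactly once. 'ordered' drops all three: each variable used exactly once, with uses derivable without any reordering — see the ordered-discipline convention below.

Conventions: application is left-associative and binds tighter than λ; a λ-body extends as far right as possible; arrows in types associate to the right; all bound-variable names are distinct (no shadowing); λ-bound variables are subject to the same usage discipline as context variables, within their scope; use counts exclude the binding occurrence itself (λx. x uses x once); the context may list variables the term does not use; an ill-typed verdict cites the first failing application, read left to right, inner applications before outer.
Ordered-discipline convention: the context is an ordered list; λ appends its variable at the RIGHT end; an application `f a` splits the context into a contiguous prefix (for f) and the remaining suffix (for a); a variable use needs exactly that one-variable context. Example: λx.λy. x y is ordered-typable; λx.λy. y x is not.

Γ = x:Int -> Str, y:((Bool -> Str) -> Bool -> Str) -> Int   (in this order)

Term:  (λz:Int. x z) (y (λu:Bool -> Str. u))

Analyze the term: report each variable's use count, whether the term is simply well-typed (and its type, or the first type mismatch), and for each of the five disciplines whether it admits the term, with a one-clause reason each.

usage: x: 1×; y: 1×; z (λ-bound): 1×; u (λ-bound): 1×
use order (left to right): x, z, y, u
typing: well-typed — term : Str
ordered ✓ (x, y, z, u once each; derivable with no W/C/E)
linear ✓ (exactly-once usage across x, y, z, u)
affine ✓ (none of x, y, z, u used more than once)
relevant ✓ (every one of x, y, z, u appears)
unrestricted ✓ (simply typable at Str; W, C, E all held)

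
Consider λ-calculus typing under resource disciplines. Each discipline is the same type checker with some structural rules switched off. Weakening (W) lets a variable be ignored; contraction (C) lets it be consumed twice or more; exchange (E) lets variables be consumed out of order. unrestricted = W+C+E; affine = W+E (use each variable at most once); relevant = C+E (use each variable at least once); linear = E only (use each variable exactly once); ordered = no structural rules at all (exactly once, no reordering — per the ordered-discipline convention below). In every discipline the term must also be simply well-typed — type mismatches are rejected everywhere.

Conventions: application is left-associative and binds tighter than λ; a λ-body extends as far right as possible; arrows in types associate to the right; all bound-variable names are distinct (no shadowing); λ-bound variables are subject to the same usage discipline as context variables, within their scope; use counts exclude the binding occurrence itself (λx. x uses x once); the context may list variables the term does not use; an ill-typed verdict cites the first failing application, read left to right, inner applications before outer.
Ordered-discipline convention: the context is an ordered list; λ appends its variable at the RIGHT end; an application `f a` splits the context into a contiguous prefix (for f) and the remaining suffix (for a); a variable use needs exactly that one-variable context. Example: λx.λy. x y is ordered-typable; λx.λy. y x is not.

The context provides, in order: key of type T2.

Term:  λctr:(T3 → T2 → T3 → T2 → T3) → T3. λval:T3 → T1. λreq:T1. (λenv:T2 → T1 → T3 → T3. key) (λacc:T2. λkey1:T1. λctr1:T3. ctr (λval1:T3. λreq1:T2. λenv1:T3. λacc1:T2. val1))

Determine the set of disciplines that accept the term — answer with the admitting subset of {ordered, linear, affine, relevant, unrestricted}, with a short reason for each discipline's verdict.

admitted by: affine, unrestricted
variable uses: key: 1×, ctr [bound]: 1×, val [bound]: 0×, req [bound]: 0×, env [bound]: 0×, acc [bound]: 0×, key1 [bound]: 0×, ctr1 [bound]: 0×, val1 [bound]: 1×, req1 [bound]: 0×, env1 [bound]: 0×, acc1 [bound]: 0×
use order (left to right): key, ctr, val1
typing: the term checks, with type ((T3 → T2 → T3 → T2 → T3) → T3) → (T3 → T1) → T1 → T2
ordered ✗ (val, req, env, acc, key1, ctr1, req1, env1, acc1 left unused)
linear ✗ (val, req, env, acc, key1, ctr1, req1, env1, acc1 left unused)
affine ✓ (at most one use each (key, ctr, val, req, env, acc, key1, ctr1, val1, req1, env1, acc1))
relevant ✗ (val, req, env, acc, key1, ctr1, req1, env1, acc1 left unused)
unrestricted ✓ (simply typable at ((T3 → T2 → T3 → T2 → T3) → T3) → (T3 → T1) → T1 → T2; W, C, E all held)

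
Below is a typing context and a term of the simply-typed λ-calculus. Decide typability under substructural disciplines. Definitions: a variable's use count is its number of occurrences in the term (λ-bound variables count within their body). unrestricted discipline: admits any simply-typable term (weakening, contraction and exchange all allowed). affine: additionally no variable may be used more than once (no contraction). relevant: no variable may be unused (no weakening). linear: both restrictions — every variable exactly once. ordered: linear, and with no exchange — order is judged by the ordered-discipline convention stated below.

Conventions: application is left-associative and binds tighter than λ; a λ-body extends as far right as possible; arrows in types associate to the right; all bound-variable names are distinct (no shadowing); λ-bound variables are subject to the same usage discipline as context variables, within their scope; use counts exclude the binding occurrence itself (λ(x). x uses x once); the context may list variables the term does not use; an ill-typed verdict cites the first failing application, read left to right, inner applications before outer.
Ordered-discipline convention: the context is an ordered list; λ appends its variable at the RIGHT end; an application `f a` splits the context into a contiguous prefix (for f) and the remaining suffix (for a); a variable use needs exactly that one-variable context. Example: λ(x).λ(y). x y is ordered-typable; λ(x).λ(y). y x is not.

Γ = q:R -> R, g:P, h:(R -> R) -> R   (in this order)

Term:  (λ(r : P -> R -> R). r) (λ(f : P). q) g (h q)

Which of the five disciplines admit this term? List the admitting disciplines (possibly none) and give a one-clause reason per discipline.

accepted by: unrestricted
counts: q: 2×, g: 1×, h: 1×, r [bound]: 1×, f [bound]: 0×
order of uses: r, q, g, h, q
typing: well-typed at R
ordered: ✗ — needs contraction — q ×2; needs weakening: f unused
linear: ✗ — needs contraction — q ×2; needs weakening: f unused
affine: ✗ — needs contraction — q ×2
relevant: ✗ — needs weakening: f unused
unrestricted: ✓ — typability at R is all that's needed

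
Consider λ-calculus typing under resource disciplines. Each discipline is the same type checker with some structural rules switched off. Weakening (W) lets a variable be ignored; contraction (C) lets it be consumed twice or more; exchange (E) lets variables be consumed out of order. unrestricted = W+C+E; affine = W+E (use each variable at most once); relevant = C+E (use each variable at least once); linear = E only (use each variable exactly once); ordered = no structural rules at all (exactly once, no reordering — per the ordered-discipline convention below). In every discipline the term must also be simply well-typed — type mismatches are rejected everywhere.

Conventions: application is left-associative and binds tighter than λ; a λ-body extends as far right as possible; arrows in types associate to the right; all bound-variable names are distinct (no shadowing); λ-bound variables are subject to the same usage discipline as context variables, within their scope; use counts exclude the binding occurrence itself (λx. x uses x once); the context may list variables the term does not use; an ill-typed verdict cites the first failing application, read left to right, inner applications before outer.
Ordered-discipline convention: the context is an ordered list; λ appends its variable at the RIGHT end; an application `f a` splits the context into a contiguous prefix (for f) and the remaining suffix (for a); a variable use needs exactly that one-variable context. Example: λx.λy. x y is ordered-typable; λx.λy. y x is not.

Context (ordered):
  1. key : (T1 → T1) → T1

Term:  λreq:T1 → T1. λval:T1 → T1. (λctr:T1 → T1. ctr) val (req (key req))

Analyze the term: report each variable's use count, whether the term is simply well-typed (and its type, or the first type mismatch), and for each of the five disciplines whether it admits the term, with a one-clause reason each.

usage: key: 1×; req (λ-bound): 2×; val (λ-bound): 1×; ctr (λ-bound): 1×
left-to-right use order: ctr, val, req, key, req
typing: well-typed at (T1 → T1) → (T1 → T1) → T1
ordered: ✗, req ×2 used more than once (contraction)
linear: ✗, req ×2 used more than once (contraction)
affine: ✗, req ×2 used more than once (contraction)
relevant: ✓, every one of key, req, val, ctr appears
unrestricted: ✓, simply typable at (T1 → T1) → (T1 → T1) → T1; W, C, E all held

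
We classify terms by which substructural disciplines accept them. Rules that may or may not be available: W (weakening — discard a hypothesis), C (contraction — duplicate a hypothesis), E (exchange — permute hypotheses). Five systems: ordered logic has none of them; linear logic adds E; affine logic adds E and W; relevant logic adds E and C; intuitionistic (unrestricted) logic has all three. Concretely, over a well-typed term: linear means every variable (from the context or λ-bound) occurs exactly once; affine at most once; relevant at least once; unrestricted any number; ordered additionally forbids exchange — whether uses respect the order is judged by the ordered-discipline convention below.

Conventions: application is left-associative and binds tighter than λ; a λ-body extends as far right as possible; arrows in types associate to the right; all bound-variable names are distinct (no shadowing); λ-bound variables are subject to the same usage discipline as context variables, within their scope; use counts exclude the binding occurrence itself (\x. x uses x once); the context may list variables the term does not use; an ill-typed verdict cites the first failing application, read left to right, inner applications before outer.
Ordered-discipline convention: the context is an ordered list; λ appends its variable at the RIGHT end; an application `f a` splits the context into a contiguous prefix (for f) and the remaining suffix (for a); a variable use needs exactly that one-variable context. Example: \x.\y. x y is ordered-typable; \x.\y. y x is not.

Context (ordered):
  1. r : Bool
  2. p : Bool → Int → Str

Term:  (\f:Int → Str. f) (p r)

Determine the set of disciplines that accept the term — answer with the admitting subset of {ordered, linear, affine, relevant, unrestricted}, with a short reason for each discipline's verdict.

admitting disciplines: linear, affine, relevant, unrestricted
variable uses: r=1, p=1, f (bound)=1
use order (left to right): f, p, r
typing: well-typed — term : Int → Str
ordered: ✗, needs exchange: uses follow f, p, r
linear: ✓, each of r, p, f used exactly once
affine: ✓, none of r, p, f used more than once
relevant: ✓, r, p, f: all used, weakening unneeded
unrestricted: ✓, typability at Int → Str is all that's needed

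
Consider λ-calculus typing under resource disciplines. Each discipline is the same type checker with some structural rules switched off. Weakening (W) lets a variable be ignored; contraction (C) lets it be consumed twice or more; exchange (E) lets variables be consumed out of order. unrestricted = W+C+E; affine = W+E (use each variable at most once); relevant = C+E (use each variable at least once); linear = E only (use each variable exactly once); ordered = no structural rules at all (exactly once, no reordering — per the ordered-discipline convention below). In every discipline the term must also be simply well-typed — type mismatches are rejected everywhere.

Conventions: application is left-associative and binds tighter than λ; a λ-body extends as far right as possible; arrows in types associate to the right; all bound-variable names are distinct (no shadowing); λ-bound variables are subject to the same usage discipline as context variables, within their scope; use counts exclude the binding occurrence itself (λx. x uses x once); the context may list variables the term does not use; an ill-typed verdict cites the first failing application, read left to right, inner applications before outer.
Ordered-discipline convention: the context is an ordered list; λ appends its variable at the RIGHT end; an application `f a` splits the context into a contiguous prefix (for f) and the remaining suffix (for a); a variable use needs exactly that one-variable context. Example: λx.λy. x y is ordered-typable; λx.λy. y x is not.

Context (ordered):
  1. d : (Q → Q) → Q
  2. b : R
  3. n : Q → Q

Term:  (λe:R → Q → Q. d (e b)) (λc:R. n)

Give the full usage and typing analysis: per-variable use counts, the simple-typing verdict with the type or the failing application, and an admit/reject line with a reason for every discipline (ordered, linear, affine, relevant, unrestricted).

variable uses: d=1; b=1; n=1; e [bound]=1; c [bound]=0
left-to-right use order: d, e, b, n
typing: well-typed — term : Q
ordered: ✗ — unused: c — weakening required
linear: ✗ — unused: c — weakening required
affine: ✓ — none of d, b, n, e, c used more than once
relevant: ✗ — unused: c — weakening required
unrestricted: ✓ — typability at Q is all that's needed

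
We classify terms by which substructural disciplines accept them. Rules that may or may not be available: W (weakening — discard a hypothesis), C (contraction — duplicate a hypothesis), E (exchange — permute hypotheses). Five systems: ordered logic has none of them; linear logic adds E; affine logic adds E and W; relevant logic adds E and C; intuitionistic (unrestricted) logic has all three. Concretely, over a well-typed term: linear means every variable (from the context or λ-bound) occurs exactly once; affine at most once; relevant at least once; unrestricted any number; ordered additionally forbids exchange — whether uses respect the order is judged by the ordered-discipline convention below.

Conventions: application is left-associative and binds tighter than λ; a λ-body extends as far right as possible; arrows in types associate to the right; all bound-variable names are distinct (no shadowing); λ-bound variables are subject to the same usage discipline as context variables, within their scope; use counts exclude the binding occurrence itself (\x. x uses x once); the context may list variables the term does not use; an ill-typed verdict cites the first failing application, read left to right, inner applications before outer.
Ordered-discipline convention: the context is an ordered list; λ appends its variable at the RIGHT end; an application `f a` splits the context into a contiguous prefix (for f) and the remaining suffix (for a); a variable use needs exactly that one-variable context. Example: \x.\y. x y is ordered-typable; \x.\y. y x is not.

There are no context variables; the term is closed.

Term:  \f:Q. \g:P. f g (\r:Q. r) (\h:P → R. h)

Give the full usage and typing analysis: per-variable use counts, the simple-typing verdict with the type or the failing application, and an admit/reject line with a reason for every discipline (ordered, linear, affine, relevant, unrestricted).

counts: f [bound]=1, g [bound]=1, r [bound]=1, h [bound]=1
left-to-right use order: f, g, r, h
typing: ill-typed: non-arrow in function slot: Q
ordered: ✗, fails simple typing
linear: ✗, a type mismatch blocks all five
affine: ✗, the type mismatch rejects it
relevant: ✗, not simply typable
unrestricted: ✗, fails simple typing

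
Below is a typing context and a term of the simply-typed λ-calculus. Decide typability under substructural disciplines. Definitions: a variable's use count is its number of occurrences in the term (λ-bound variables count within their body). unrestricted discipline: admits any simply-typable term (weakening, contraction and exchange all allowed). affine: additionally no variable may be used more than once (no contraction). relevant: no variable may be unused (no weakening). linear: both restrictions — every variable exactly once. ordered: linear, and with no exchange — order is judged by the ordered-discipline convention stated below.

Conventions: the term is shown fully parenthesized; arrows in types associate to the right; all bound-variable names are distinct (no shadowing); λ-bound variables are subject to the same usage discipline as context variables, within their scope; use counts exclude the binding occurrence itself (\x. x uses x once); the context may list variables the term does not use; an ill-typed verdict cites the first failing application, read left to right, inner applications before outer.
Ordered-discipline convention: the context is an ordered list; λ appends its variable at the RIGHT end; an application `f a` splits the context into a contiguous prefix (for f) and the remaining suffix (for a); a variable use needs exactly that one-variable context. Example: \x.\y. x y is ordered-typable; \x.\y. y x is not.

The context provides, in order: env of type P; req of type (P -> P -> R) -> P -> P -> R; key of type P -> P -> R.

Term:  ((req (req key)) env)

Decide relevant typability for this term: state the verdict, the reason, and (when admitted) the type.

yes — none of env, req, key goes unused; term : P -> R
usage: env: 1, req: 2, key: 1
left-to-right use order: req, req, key, env
typing: well-typed — term : P -> R
all disciplines: ordered ✗; linear ✗; affine ✗; relevant ✓; unrestricted ✓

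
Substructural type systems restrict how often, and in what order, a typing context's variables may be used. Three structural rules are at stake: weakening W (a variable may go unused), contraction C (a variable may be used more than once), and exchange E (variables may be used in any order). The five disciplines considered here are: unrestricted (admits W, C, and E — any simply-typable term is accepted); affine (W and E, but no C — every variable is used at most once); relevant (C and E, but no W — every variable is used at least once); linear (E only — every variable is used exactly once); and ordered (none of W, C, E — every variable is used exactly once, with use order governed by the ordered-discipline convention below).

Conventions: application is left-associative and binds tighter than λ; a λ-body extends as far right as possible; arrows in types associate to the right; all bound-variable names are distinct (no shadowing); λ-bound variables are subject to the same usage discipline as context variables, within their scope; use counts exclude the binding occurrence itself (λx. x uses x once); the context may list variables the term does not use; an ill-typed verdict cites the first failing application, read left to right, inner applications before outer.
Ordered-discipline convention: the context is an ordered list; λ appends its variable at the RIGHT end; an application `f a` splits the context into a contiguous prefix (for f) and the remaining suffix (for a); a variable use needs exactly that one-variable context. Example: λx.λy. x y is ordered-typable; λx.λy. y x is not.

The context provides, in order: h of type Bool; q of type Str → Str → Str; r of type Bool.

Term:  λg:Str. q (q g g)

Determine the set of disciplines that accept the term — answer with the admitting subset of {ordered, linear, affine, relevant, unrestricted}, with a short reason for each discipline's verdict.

admitted in: unrestricted
usage: h: 0×, q: 2×, r: 0×, g (λ-bound): 2×
order of uses: q, q, g, g
typing: well-typed at Str → Str → Str
ordered: ✗ — uses contraction: q ×2, g ×2; h, r never used (weakening)
linear: ✗ — uses contraction: q ×2, g ×2; h, r never used (weakening)
affine: ✗ — uses contraction: q ×2, g ×2
relevant: ✗ — h, r never used (weakening)
unrestricted: ✓ — simply typable at Str → Str → Str; W, C, E all held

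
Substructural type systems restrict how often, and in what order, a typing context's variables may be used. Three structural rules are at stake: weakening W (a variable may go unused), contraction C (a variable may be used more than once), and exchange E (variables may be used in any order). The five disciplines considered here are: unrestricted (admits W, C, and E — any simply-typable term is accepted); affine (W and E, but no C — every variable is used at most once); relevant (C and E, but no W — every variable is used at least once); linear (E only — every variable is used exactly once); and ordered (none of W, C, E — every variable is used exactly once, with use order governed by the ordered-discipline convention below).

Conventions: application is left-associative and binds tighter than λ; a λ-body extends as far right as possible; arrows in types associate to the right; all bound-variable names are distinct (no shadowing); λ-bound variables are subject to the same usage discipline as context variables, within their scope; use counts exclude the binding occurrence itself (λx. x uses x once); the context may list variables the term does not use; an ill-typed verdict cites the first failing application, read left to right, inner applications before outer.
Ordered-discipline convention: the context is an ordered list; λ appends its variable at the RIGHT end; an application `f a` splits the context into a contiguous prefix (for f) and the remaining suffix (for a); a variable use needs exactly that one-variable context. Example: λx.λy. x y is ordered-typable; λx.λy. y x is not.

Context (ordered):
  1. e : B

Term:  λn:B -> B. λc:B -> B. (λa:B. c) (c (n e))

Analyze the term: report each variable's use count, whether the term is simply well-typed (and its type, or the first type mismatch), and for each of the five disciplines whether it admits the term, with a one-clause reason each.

use counts: e ×1; n (λ-bound) ×1; c (λ-bound) ×2; a (λ-bound) ×0
uses in reading order: c, c, n, e
typing: well-typed — term : (B -> B) -> (B -> B) -> B -> B
ordered: ✗ — needs contraction — c ×2; unused: a — weakening required
linear: ✗ — needs contraction — c ×2; unused: a — weakening required
affine: ✗ — needs contraction — c ×2
relevant: ✗ — unused: a — weakening required
unrestricted: ✓ — type-checks ((B -> B) -> (B -> B) -> B -> B) and nothing is barred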